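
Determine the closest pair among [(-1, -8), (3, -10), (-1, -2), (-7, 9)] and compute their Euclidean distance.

Computing all pairwise distances among 4 points:

d((-1, -8), (3, -10)) = 4.4721 <-- minimum
d((-1, -8), (-1, -2)) = 6.0
d((-1, -8), (-7, 9)) = 18.0278
d((3, -10), (-1, -2)) = 8.9443
d((3, -10), (-7, 9)) = 21.4709
d((-1, -2), (-7, 9)) = 12.53

Closest pair: (-1, -8) and (3, -10) with distance 4.4721

The closest pair is (-1, -8) and (3, -10) with Euclidean distance 4.4721. For 4 points, brute-force pairwise comparison is shown above. For large n, the divide-and-conquer algorithm (sort by x, recurse on halves, check the dividing strip) achieves O(n log n).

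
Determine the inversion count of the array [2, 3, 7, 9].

Finding inversions in [2, 3, 7, 9]:


Total inversions: 0

The array has 0 inversions. It is already sorted.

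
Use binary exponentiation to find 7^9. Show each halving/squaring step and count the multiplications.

Computing 7^9 by squaring (build up from 7^1; each line after the first costs one multiplication):

7^1 = 7
7^2 = (7^1)^2 = 7^2 = 49
7^4 = (7^2)^2 = 49^2 = 2401
7^8 = (7^4)^2 = 2401^2 = 5764801
7^9 = 7 * 7^8 = 7 * 5764801 = 40353607

Result: 40353607
Multiplications needed: 4 (4 lines after 7^1)

7^9 = 40353607. Using exponentiation by squaring, this requires 4 multiplications. The key idea: if the exponent is even, square the half-power; if odd, multiply by the base once.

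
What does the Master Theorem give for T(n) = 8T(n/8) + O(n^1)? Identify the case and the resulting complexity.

Master Theorem for T(n) = 8T(n/8) + O(n^1):

a = 8, b = 8, c = 1
log_b(a) = log_8(8) = 1.0000

Case 2: c = 1 = log_8(8) = 1.0000
T(n) = O(n^1 log n) = O(n log n)

For T(n) = 8T(n/8) + O(n^1): log_8(8) = 1.0000. This is Case 2 of the Master Theorem (c = log_b(a), equal work at all levels), giving O(n log n).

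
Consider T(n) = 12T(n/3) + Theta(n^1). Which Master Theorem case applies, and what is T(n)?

Master Theorem for T(n) = 12T(n/3) + O(n^1):

a = 12, b = 3, c = 1
log_b(a) = log_3(12) = 2.2619

Case 1: c = 1 < log_3(12) = 2.2619
T(n) = O(n^(log_3 12))

For T(n) = 12T(n/3) + O(n^1): log_3(12) = 2.2619. This is Case 1 of the Master Theorem (c < log_b(a), work dominated by leaves), giving O(n^(log_3 12)).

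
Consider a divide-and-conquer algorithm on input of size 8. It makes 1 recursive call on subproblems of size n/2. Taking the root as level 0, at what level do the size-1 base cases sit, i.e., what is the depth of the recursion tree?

For divide and conquer with division factor 2:

Problem sizes at each level:
Level 0: 8
Level 1: 4
Level 2: 2
Level 3: 1

The root is level 0 and the size-1 base case is level 3 (the tree spans levels 0 through 3, i.e. 4 levels counting the root), so the depth is the number of divisions: log_2(8) = 3

The recursion tree depth is log_2(8) = 3. At each level, the problem size is divided by 2, so it takes 3 divisions to reduce to a base case of size 1. The algorithm makes 1 recursive call at each level.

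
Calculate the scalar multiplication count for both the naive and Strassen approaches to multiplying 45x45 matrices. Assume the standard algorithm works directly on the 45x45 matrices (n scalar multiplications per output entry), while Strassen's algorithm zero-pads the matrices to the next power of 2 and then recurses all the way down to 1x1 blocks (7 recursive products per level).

Matrix multiplication for 45x45 matrices:

Strassen's algorithm requires power-of-2 dimensions. Pad 45x45 to 64x64 (next power of 2).

Standard algorithm: 45^3 = 91125 multiplications
Strassen's algorithm: 7^(log2(64)) = 7^6 = 117649 multiplications
Difference: 91125 - 117649 = -26524 (Strassen uses MORE here due to padding overhead — for small or just-over-power-of-2 n, padding can outweigh the per-level savings)

Standard: 91125 multiplications (45^3). Strassen: 117649 multiplications (7^6, after padding to 64x64). Strassen reduces 8 recursive multiplications to 7 at each level.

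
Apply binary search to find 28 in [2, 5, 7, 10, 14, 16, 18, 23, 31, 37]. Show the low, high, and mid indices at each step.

Binary search for 28 in [2, 5, 7, 10, 14, 16, 18, 23, 31, 37]:

lo=0, hi=9, mid=4, arr[mid]=14 -> 14 < 28, search right half
lo=5, hi=9, mid=7, arr[mid]=23 -> 23 < 28, search right half
lo=8, hi=9, mid=8, arr[mid]=31 -> 31 > 28, search left half
lo=8 > hi=7, target 28 not found

Binary search determines that 28 is not in the array after 3 comparisons. The search space was exhausted without finding the target.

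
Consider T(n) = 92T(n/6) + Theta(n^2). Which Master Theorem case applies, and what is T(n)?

Master Theorem for T(n) = 92T(n/6) + O(n^2):

a = 92, b = 6, c = 2
log_b(a) = log_6(92) = 2.5237

Case 1: c = 2 < log_6(92) = 2.5237
T(n) = O(n^(log_6 92))

For T(n) = 92T(n/6) + O(n^2): log_6(92) = 2.5237. This is Case 1 of the Master Theorem (c < log_b(a), work dominated by leaves), giving O(n^(log_6 92)).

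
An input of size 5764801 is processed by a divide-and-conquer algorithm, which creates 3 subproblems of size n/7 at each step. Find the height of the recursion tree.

For divide and conquer with division factor 7:

Problem sizes at each level:
Level 0: 5764801
Level 1: 823543
Level 2: 117649
Level 3: 16807
Level 4: 2401
Level 5: 343
Level 6: 49
Level 7: 7
Level 8: 1

The root is level 0 and the size-1 base case is level 8 (the tree spans levels 0 through 8, i.e. 9 levels counting the root), so the depth is the number of divisions: log_7(5764801) = 8

The recursion tree depth is log_7(5764801) = 8. At each level, the problem size is divided by 7, so it takes 8 divisions to reduce to a base case of size 1. The algorithm makes 3 recursive calls at each level.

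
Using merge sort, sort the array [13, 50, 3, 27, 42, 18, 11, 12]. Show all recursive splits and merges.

Merge sort trace:

Split: [13, 50, 3, 27, 42, 18, 11, 12] -> [13, 50, 3, 27] and [42, 18, 11, 12]
  Split: [13, 50, 3, 27] -> [13, 50] and [3, 27]
    Split: [13, 50] -> [13] and [50]
    Merge: [13] + [50] -> [13, 50]
    Split: [3, 27] -> [3] and [27]
    Merge: [3] + [27] -> [3, 27]
  Merge: [13, 50] + [3, 27] -> [3, 13, 27, 50]
  Split: [42, 18, 11, 12] -> [42, 18] and [11, 12]
    Split: [42, 18] -> [42] and [18]
    Merge: [42] + [18] -> [18, 42]
    Split: [11, 12] -> [11] and [12]
    Merge: [11] + [12] -> [11, 12]
  Merge: [18, 42] + [11, 12] -> [11, 12, 18, 42]
Merge: [3, 13, 27, 50] + [11, 12, 18, 42] -> [3, 11, 12, 13, 18, 27, 42, 50]

Final sorted array: [3, 11, 12, 13, 18, 27, 42, 50]

The merge sort proceeds by recursively splitting the array and merging sorted halves.
After all merges, the sorted array is [3, 11, 12, 13, 18, 27, 42, 50].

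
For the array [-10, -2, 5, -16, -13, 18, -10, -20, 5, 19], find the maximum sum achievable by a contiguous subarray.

Using Kadane's algorithm on [-10, -2, 5, -16, -13, 18, -10, -20, 5, 19]:

Scanning through the array:
Position 1 (value -2): max_ending_here = -2, max_so_far = -2
Position 2 (value 5): max_ending_here = 5, max_so_far = 5
Position 3 (value -16): max_ending_here = -11, max_so_far = 5
Position 4 (value -13): max_ending_here = -13, max_so_far = 5
Position 5 (value 18): max_ending_here = 18, max_so_far = 18
Position 6 (value -10): max_ending_here = 8, max_so_far = 18
Position 7 (value -20): max_ending_here = -12, max_so_far = 18
Position 8 (value 5): max_ending_here = 5, max_so_far = 18
Position 9 (value 19): max_ending_here = 24, max_so_far = 24

Maximum subarray: [5, 19]
Maximum sum: 24

The maximum subarray is [5, 19] with sum 24. This subarray runs from index 8 to index 9.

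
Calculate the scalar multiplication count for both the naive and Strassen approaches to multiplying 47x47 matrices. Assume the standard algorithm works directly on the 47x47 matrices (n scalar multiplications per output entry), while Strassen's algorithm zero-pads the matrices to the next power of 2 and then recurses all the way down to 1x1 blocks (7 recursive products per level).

Matrix multiplication for 47x47 matrices:

Strassen's algorithm requires power-of-2 dimensions. Pad 47x47 to 64x64 (next power of 2).

Standard algorithm: 47^3 = 103823 multiplications
Strassen's algorithm: 7^(log2(64)) = 7^6 = 117649 multiplications
Difference: 103823 - 117649 = -13826 (Strassen uses MORE here due to padding overhead — for small or just-over-power-of-2 n, padding can outweigh the per-level savings)

Standard: 103823 multiplications (47^3). Strassen: 117649 multiplications (7^6, after padding to 64x64). Strassen reduces 8 recursive multiplications to 7 at each level.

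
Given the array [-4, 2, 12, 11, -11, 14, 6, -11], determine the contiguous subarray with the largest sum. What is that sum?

Using Kadane's algorithm on [-4, 2, 12, 11, -11, 14, 6, -11]:

Scanning through the array:
Position 1 (value 2): max_ending_here = 2, max_so_far = 2
Position 2 (value 12): max_ending_here = 14, max_so_far = 14
Position 3 (value 11): max_ending_here = 25, max_so_far = 25
Position 4 (value -11): max_ending_here = 14, max_so_far = 25
Position 5 (value 14): max_ending_here = 28, max_so_far = 28
Position 6 (value 6): max_ending_here = 34, max_so_far = 34
Position 7 (value -11): max_ending_here = 23, max_so_far = 34

Maximum subarray: [2, 12, 11, -11, 14, 6]
Maximum sum: 34

The maximum subarray is [2, 12, 11, -11, 14, 6] with sum 34. This subarray runs from index 1 to index 6.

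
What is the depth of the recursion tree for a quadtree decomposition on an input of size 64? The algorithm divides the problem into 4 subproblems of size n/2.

For divide and conquer with division factor 2:

Problem sizes at each level:
Level 0: 64
Level 1: 32
Level 2: 16
Level 3: 8
Level 4: 4
Level 5: 2
Level 6: 1

The root is level 0 and the size-1 base case is level 6 (the tree spans levels 0 through 6, i.e. 7 levels counting the root), so the depth is the number of divisions: log_2(64) = 6

The recursion tree depth is log_2(64) = 6. At each level, the problem size is divided by 2, so it takes 6 divisions to reduce to a base case of size 1. The algorithm makes 4 recursive calls at each level.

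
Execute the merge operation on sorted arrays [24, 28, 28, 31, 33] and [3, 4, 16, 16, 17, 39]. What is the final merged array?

Merging process:

Compare 24 vs 3: take 3 from right. Merged: [3]
Compare 24 vs 4: take 4 from right. Merged: [3, 4]
Compare 24 vs 16: take 16 from right. Merged: [3, 4, 16]
Compare 24 vs 16: take 16 from right. Merged: [3, 4, 16, 16]
Compare 24 vs 17: take 17 from right. Merged: [3, 4, 16, 16, 17]
Compare 24 vs 39: take 24 from left. Merged: [3, 4, 16, 16, 17, 24]
Compare 28 vs 39: take 28 from left. Merged: [3, 4, 16, 16, 17, 24, 28]
Compare 28 vs 39: take 28 from left. Merged: [3, 4, 16, 16, 17, 24, 28, 28]
Compare 31 vs 39: take 31 from left. Merged: [3, 4, 16, 16, 17, 24, 28, 28, 31]
Compare 33 vs 39: take 33 from left. Merged: [3, 4, 16, 16, 17, 24, 28, 28, 31, 33]
Append remaining from right: [39]. Merged: [3, 4, 16, 16, 17, 24, 28, 28, 31, 33, 39]

Final merged array: [3, 4, 16, 16, 17, 24, 28, 28, 31, 33, 39]
Total comparisons: 10

The merged array is [3, 4, 16, 16, 17, 24, 28, 28, 31, 33, 39], requiring 10 comparisons. The merge step runs in O(n) time where n is the total number of elements.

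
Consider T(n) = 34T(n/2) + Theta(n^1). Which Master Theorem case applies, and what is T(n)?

Master Theorem for T(n) = 34T(n/2) + O(n^1):

a = 34, b = 2, c = 1
log_b(a) = log_2(34) = 5.0875

Case 1: c = 1 < log_2(34) = 5.0875
T(n) = O(n^(log_2 34))

For T(n) = 34T(n/2) + O(n^1): log_2(34) = 5.0875. This is Case 1 of the Master Theorem (c < log_b(a), work dominated by leaves), giving O(n^(log_2 34)).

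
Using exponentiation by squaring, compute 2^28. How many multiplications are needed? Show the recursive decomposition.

Computing 2^28 by squaring (build up from 2^1; each line after the first costs one multiplication):

2^1 = 2
2^2 = (2^1)^2 = 2^2 = 4
2^3 = 2 * 2^2 = 2 * 4 = 8
2^6 = (2^3)^2 = 8^2 = 64
2^7 = 2 * 2^6 = 2 * 64 = 128
2^14 = (2^7)^2 = 128^2 = 16384
2^28 = (2^14)^2 = 16384^2 = 268435456

Result: 268435456
Multiplications needed: 6 (6 lines after 2^1)

2^28 = 268435456. Using exponentiation by squaring, this requires 6 multiplications. The key idea: if the exponent is even, square the half-power; if odd, multiply by the base once.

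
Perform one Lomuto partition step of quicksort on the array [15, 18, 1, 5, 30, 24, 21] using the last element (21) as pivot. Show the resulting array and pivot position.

Lomuto partition with pivot = 21:

Initial array: [15, 18, 1, 5, 30, 24, 21]

arr[0]=15 <= 21: swap with position 0, array becomes [15, 18, 1, 5, 30, 24, 21]
arr[1]=18 <= 21: swap with position 1, array becomes [15, 18, 1, 5, 30, 24, 21]
arr[2]=1 <= 21: swap with position 2, array becomes [15, 18, 1, 5, 30, 24, 21]
arr[3]=5 <= 21: swap with position 3, array becomes [15, 18, 1, 5, 30, 24, 21]
arr[4]=30 > 21: no swap
arr[5]=24 > 21: no swap

Place pivot at position 4: [15, 18, 1, 5, 21, 24, 30]
Pivot position: 4

After partitioning with pivot 21, the array becomes [15, 18, 1, 5, 21, 24, 30]. The pivot is placed at index 4. All elements to the left of the pivot are <= 21, and all elements to the right are > 21.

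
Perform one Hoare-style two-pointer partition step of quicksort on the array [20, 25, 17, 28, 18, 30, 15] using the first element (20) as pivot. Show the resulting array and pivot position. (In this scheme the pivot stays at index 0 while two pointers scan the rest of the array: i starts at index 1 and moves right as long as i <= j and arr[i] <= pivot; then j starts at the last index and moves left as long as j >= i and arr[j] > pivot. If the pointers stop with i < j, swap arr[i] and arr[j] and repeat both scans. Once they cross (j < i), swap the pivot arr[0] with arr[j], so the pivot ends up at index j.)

Hoare-style two-pointer partition with pivot = 20:

Initial array: [20, 25, 17, 28, 18, 30, 15]

Pointers start at i = 1, j = 6.
i stops at index 1 (arr[1]=25 > 20), j stops at index 6 (arr[6]=15 <= 20): swap arr[1] and arr[6], array becomes [20, 15, 17, 28, 18, 30, 25]
i stops at index 3 (arr[3]=28 > 20), j stops at index 4 (arr[4]=18 <= 20): swap arr[3] and arr[4], array becomes [20, 15, 17, 18, 28, 30, 25]
i ends at 4, j ends at 3: the pointers have crossed (j < i), so scanning stops.

Swap pivot arr[0] with arr[3] to place pivot at position 3: [18, 15, 17, 20, 28, 30, 25]
Pivot position: 3

After partitioning with pivot 20, the array becomes [18, 15, 17, 20, 28, 30, 25]. The pivot is placed at index 3. All elements to the left of the pivot are <= 20, and all elements to the right are > 20.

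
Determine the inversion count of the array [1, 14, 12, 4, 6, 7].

Finding inversions in [1, 14, 12, 4, 6, 7]:

(1, 2): arr[1]=14 > arr[2]=12
(1, 3): arr[1]=14 > arr[3]=4
(1, 4): arr[1]=14 > arr[4]=6
(1, 5): arr[1]=14 > arr[5]=7
(2, 3): arr[2]=12 > arr[3]=4
(2, 4): arr[2]=12 > arr[4]=6
(2, 5): arr[2]=12 > arr[5]=7

Total inversions: 7

The array has 7 inversion(s): (1,2), (1,3), (1,4), (1,5), (2,3), (2,4), (2,5). Each pair (i,j) satisfies i < j and arr[i] > arr[j].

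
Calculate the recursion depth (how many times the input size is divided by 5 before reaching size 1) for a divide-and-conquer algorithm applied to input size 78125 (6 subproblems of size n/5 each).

For divide and conquer with division factor 5:

Problem sizes at each level:
Level 0: 78125
Level 1: 15625
Level 2: 3125
Level 3: 625
Level 4: 125
Level 5: 25
Level 6: 5
Level 7: 1

The root is level 0 and the size-1 base case is level 7 (the tree spans levels 0 through 7, i.e. 8 levels counting the root), so the depth is the number of divisions: log_5(78125) = 7

The recursion tree depth is log_5(78125) = 7. At each level, the problem size is divided by 5, so it takes 7 divisions to reduce to a base case of size 1. The algorithm makes 6 recursive calls at each level.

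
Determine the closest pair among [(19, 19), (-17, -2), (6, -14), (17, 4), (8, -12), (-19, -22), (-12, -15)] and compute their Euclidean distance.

Computing all pairwise distances among 7 points:

d((19, 19), (-17, -2)) = 41.6773
d((19, 19), (6, -14)) = 35.4683
d((19, 19), (17, 4)) = 15.1327
d((19, 19), (8, -12)) = 32.8938
d((19, 19), (-19, -22)) = 55.9017
d((19, 19), (-12, -15)) = 46.0109
d((-17, -2), (6, -14)) = 25.9422
d((-17, -2), (17, 4)) = 34.5254
d((-17, -2), (8, -12)) = 26.9258
d((-17, -2), (-19, -22)) = 20.0998
d((-17, -2), (-12, -15)) = 13.9284
d((6, -14), (17, 4)) = 21.095
d((6, -14), (8, -12)) = 2.8284 <-- minimum
d((6, -14), (-19, -22)) = 26.2488
d((6, -14), (-12, -15)) = 18.0278
d((17, 4), (8, -12)) = 18.3576
d((17, 4), (-19, -22)) = 44.4072
d((17, 4), (-12, -15)) = 34.6699
d((8, -12), (-19, -22)) = 28.7924
d((8, -12), (-12, -15)) = 20.2237
d((-19, -22), (-12, -15)) = 9.8995

Closest pair: (6, -14) and (8, -12) with distance 2.8284

The closest pair is (6, -14) and (8, -12) with Euclidean distance 2.8284. For 7 points, brute-force pairwise comparison is shown above. For large n, the divide-and-conquer algorithm (sort by x, recurse on halves, check the dividing strip) achieves O(n log n).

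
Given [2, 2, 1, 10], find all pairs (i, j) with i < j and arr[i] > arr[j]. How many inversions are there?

Finding inversions in [2, 2, 1, 10]:

(0, 2): arr[0]=2 > arr[2]=1
(1, 2): arr[1]=2 > arr[2]=1

Total inversions: 2

The array has 2 inversion(s): (0,2), (1,2). Each pair (i,j) satisfies i < j and arr[i] > arr[j].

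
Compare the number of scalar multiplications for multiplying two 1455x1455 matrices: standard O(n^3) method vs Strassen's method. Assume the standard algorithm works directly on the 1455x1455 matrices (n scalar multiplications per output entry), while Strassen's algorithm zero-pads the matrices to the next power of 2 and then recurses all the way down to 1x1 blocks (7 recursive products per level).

Matrix multiplication for 1455x1455 matrices:

Strassen's algorithm requires power-of-2 dimensions. Pad 1455x1455 to 2048x2048 (next power of 2).

Standard algorithm: 1455^3 = 3080271375 multiplications
Strassen's algorithm: 7^(log2(2048)) = 7^11 = 1977326743 multiplications
Savings: 3080271375 - 1977326743 = 1102944632 multiplications

Standard: 3080271375 multiplications (1455^3). Strassen: 1977326743 multiplications (7^11, after padding to 2048x2048). Strassen reduces 8 recursive multiplications to 7 at each level.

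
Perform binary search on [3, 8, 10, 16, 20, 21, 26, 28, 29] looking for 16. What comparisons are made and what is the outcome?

Binary search for 16 in [3, 8, 10, 16, 20, 21, 26, 28, 29]:

lo=0, hi=8, mid=4, arr[mid]=20 -> 20 > 16, search left half
lo=0, hi=3, mid=1, arr[mid]=8 -> 8 < 16, search right half
lo=2, hi=3, mid=2, arr[mid]=10 -> 10 < 16, search right half
lo=3, hi=3, mid=3, arr[mid]=16 -> Found target at index 3!

Binary search finds 16 at index 3 after 4 comparisons. The search repeatedly halves the search space by comparing with the middle element.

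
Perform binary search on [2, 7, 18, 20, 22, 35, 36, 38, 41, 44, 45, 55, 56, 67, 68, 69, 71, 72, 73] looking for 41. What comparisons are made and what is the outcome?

Binary search for 41 in [2, 7, 18, 20, 22, 35, 36, 38, 41, 44, 45, 55, 56, 67, 68, 69, 71, 72, 73]:

lo=0, hi=18, mid=9, arr[mid]=44 -> 44 > 41, search left half
lo=0, hi=8, mid=4, arr[mid]=22 -> 22 < 41, search right half
lo=5, hi=8, mid=6, arr[mid]=36 -> 36 < 41, search right half
lo=7, hi=8, mid=7, arr[mid]=38 -> 38 < 41, search right half
lo=8, hi=8, mid=8, arr[mid]=41 -> Found target at index 8!

Binary search finds 41 at index 8 after 5 comparisons. The search repeatedly halves the search space by comparing with the middle element.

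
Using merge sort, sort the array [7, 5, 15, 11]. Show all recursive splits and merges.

Merge sort trace:

Split: [7, 5, 15, 11] -> [7, 5] and [15, 11]
  Split: [7, 5] -> [7] and [5]
  Merge: [7] + [5] -> [5, 7]
  Split: [15, 11] -> [15] and [11]
  Merge: [15] + [11] -> [11, 15]
Merge: [5, 7] + [11, 15] -> [5, 7, 11, 15]

Final sorted array: [5, 7, 11, 15]

The merge sort proceeds by recursively splitting the array and merging sorted halves.
After all merges, the sorted array is [5, 7, 11, 15].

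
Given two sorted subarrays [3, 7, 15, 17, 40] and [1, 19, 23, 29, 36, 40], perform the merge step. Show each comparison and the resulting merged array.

Merging process:

Compare 3 vs 1: take 1 from right. Merged: [1]
Compare 3 vs 19: take 3 from left. Merged: [1, 3]
Compare 7 vs 19: take 7 from left. Merged: [1, 3, 7]
Compare 15 vs 19: take 15 from left. Merged: [1, 3, 7, 15]
Compare 17 vs 19: take 17 from left. Merged: [1, 3, 7, 15, 17]
Compare 40 vs 19: take 19 from right. Merged: [1, 3, 7, 15, 17, 19]
Compare 40 vs 23: take 23 from right. Merged: [1, 3, 7, 15, 17, 19, 23]
Compare 40 vs 29: take 29 from right. Merged: [1, 3, 7, 15, 17, 19, 23, 29]
Compare 40 vs 36: take 36 from right. Merged: [1, 3, 7, 15, 17, 19, 23, 29, 36]
Compare 40 vs 40: take 40 from left. Merged: [1, 3, 7, 15, 17, 19, 23, 29, 36, 40]
Append remaining from right: [40]. Merged: [1, 3, 7, 15, 17, 19, 23, 29, 36, 40, 40]

Final merged array: [1, 3, 7, 15, 17, 19, 23, 29, 36, 40, 40]
Total comparisons: 10

The merged array is [1, 3, 7, 15, 17, 19, 23, 29, 36, 40, 40], requiring 10 comparisons. The merge step runs in O(n) time where n is the total number of elements.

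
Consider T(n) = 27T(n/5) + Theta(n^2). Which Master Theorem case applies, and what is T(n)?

Master Theorem for T(n) = 27T(n/5) + O(n^2):

a = 27, b = 5, c = 2
log_b(a) = log_5(27) = 2.0478

Case 1: c = 2 < log_5(27) = 2.0478
T(n) = O(n^(log_5 27))

For T(n) = 27T(n/5) + O(n^2): log_5(27) = 2.0478. This is Case 1 of the Master Theorem (c < log_b(a), work dominated by leaves), giving O(n^(log_5 27)).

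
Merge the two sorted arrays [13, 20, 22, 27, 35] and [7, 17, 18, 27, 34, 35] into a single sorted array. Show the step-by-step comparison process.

Merging process:

Compare 13 vs 7: take 7 from right. Merged: [7]
Compare 13 vs 17: take 13 from left. Merged: [7, 13]
Compare 20 vs 17: take 17 from right. Merged: [7, 13, 17]
Compare 20 vs 18: take 18 from right. Merged: [7, 13, 17, 18]
Compare 20 vs 27: take 20 from left. Merged: [7, 13, 17, 18, 20]
Compare 22 vs 27: take 22 from left. Merged: [7, 13, 17, 18, 20, 22]
Compare 27 vs 27: take 27 from left. Merged: [7, 13, 17, 18, 20, 22, 27]
Compare 35 vs 27: take 27 from right. Merged: [7, 13, 17, 18, 20, 22, 27, 27]
Compare 35 vs 34: take 34 from right. Merged: [7, 13, 17, 18, 20, 22, 27, 27, 34]
Compare 35 vs 35: take 35 from left. Merged: [7, 13, 17, 18, 20, 22, 27, 27, 34, 35]
Append remaining from right: [35]. Merged: [7, 13, 17, 18, 20, 22, 27, 27, 34, 35, 35]

Final merged array: [7, 13, 17, 18, 20, 22, 27, 27, 34, 35, 35]
Total comparisons: 10

The merged array is [7, 13, 17, 18, 20, 22, 27, 27, 34, 35, 35], requiring 10 comparisons. The merge step runs in O(n) time where n is the total number of elements.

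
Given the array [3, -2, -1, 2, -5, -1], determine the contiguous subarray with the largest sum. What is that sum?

Using Kadane's algorithm on [3, -2, -1, 2, -5, -1]:

Scanning through the array:
Position 1 (value -2): max_ending_here = 1, max_so_far = 3
Position 2 (value -1): max_ending_here = 0, max_so_far = 3
Position 3 (value 2): max_ending_here = 2, max_so_far = 3
Position 4 (value -5): max_ending_here = -3, max_so_far = 3
Position 5 (value -1): max_ending_here = -1, max_so_far = 3

Maximum subarray: [3]
Maximum sum: 3

The maximum subarray is [3] with sum 3. This subarray runs from index 0 to index 0.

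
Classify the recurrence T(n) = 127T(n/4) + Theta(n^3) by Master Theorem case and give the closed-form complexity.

Master Theorem for T(n) = 127T(n/4) + O(n^3):

a = 127, b = 4, c = 3
log_b(a) = log_4(127) = 3.4943

Case 1: c = 3 < log_4(127) = 3.4943
T(n) = O(n^(log_4 127))

For T(n) = 127T(n/4) + O(n^3): log_4(127) = 3.4943. This is Case 1 of the Master Theorem (c < log_b(a), work dominated by leaves), giving O(n^(log_4 127)).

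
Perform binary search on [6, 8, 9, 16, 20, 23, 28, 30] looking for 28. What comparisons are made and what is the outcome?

Binary search for 28 in [6, 8, 9, 16, 20, 23, 28, 30]:

lo=0, hi=7, mid=3, arr[mid]=16 -> 16 < 28, search right half
lo=4, hi=7, mid=5, arr[mid]=23 -> 23 < 28, search right half
lo=6, hi=7, mid=6, arr[mid]=28 -> Found target at index 6!

Binary search finds 28 at index 6 after 3 comparisons. The search repeatedly halves the search space by comparing with the middle element.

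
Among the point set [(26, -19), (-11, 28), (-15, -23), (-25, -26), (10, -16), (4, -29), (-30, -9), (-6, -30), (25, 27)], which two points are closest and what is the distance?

Computing all pairwise distances among 9 points:

d((26, -19), (-11, 28)) = 59.8164
d((26, -19), (-15, -23)) = 41.1947
d((26, -19), (-25, -26)) = 51.4782
d((26, -19), (10, -16)) = 16.2788
d((26, -19), (4, -29)) = 24.1661
d((26, -19), (-30, -9)) = 56.8859
d((26, -19), (-6, -30)) = 33.8378
d((26, -19), (25, 27)) = 46.0109
d((-11, 28), (-15, -23)) = 51.1566
d((-11, 28), (-25, -26)) = 55.7853
d((-11, 28), (10, -16)) = 48.7545
d((-11, 28), (4, -29)) = 58.9406
d((-11, 28), (-30, -9)) = 41.5933
d((-11, 28), (-6, -30)) = 58.2151
d((-11, 28), (25, 27)) = 36.0139
d((-15, -23), (-25, -26)) = 10.4403
d((-15, -23), (10, -16)) = 25.9615
d((-15, -23), (4, -29)) = 19.9249
d((-15, -23), (-30, -9)) = 20.5183
d((-15, -23), (-6, -30)) = 11.4018
d((-15, -23), (25, 27)) = 64.0312
d((-25, -26), (10, -16)) = 36.4005
d((-25, -26), (4, -29)) = 29.1548
d((-25, -26), (-30, -9)) = 17.72
d((-25, -26), (-6, -30)) = 19.4165
d((-25, -26), (25, 27)) = 72.8629
d((10, -16), (4, -29)) = 14.3178
d((10, -16), (-30, -9)) = 40.6079
d((10, -16), (-6, -30)) = 21.2603
d((10, -16), (25, 27)) = 45.5412
d((4, -29), (-30, -9)) = 39.4462
d((4, -29), (-6, -30)) = 10.0499 <-- minimum
d((4, -29), (25, 27)) = 59.808
d((-30, -9), (-6, -30)) = 31.8904
d((-30, -9), (25, 27)) = 65.7343
d((-6, -30), (25, 27)) = 64.8845

Closest pair: (4, -29) and (-6, -30) with distance 10.0499

The closest pair is (4, -29) and (-6, -30) with Euclidean distance 10.0499. For 9 points, brute-force pairwise comparison is shown above. For large n, the divide-and-conquer algorithm (sort by x, recurse on halves, check the dividing strip) achieves O(n log n).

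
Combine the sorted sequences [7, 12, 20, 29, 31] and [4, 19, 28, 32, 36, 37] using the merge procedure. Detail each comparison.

Merging process:

Compare 7 vs 4: take 4 from right. Merged: [4]
Compare 7 vs 19: take 7 from left. Merged: [4, 7]
Compare 12 vs 19: take 12 from left. Merged: [4, 7, 12]
Compare 20 vs 19: take 19 from right. Merged: [4, 7, 12, 19]
Compare 20 vs 28: take 20 from left. Merged: [4, 7, 12, 19, 20]
Compare 29 vs 28: take 28 from right. Merged: [4, 7, 12, 19, 20, 28]
Compare 29 vs 32: take 29 from left. Merged: [4, 7, 12, 19, 20, 28, 29]
Compare 31 vs 32: take 31 from left. Merged: [4, 7, 12, 19, 20, 28, 29, 31]
Append remaining from right: [32, 36, 37]. Merged: [4, 7, 12, 19, 20, 28, 29, 31, 32, 36, 37]

Final merged array: [4, 7, 12, 19, 20, 28, 29, 31, 32, 36, 37]
Total comparisons: 8

The merged array is [4, 7, 12, 19, 20, 28, 29, 31, 32, 36, 37], requiring 8 comparisons. The merge step runs in O(n) time where n is the total number of elements.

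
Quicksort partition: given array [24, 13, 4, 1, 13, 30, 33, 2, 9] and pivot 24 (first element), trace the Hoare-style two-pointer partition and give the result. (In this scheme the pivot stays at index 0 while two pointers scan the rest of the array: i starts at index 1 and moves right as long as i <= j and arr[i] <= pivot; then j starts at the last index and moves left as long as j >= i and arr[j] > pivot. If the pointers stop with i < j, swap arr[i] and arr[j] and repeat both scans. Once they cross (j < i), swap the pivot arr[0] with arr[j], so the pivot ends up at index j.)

Hoare-style two-pointer partition with pivot = 24:

Initial array: [24, 13, 4, 1, 13, 30, 33, 2, 9]

Pointers start at i = 1, j = 8.
i stops at index 5 (arr[5]=30 > 24), j stops at index 8 (arr[8]=9 <= 24): swap arr[5] and arr[8], array becomes [24, 13, 4, 1, 13, 9, 33, 2, 30]
i stops at index 6 (arr[6]=33 > 24), j stops at index 7 (arr[7]=2 <= 24): swap arr[6] and arr[7], array becomes [24, 13, 4, 1, 13, 9, 2, 33, 30]
i ends at 7, j ends at 6: the pointers have crossed (j < i), so scanning stops.

Swap pivot arr[0] with arr[6] to place pivot at position 6: [2, 13, 4, 1, 13, 9, 24, 33, 30]
Pivot position: 6

After partitioning with pivot 24, the array becomes [2, 13, 4, 1, 13, 9, 24, 33, 30]. The pivot is placed at index 6. All elements to the left of the pivot are <= 24, and all elements to the right are > 24.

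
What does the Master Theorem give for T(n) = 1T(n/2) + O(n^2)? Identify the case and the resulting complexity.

Master Theorem for T(n) = 1T(n/2) + O(n^2):

a = 1, b = 2, c = 2
log_b(a) = log_2(1) = 0.0000

Case 3: c = 2 > log_2(1) = 0.0000
T(n) = O(n^2) = O(n^2)

For T(n) = 1T(n/2) + O(n^2): log_2(1) = 0.0000. This is Case 3 of the Master Theorem (c > log_b(a), work dominated by root), giving O(n^2).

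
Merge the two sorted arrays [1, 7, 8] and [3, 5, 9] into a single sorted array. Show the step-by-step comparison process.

Merging process:

Compare 1 vs 3: take 1 from left. Merged: [1]
Compare 7 vs 3: take 3 from right. Merged: [1, 3]
Compare 7 vs 5: take 5 from right. Merged: [1, 3, 5]
Compare 7 vs 9: take 7 from left. Merged: [1, 3, 5, 7]
Compare 8 vs 9: take 8 from left. Merged: [1, 3, 5, 7, 8]
Append remaining from right: [9]. Merged: [1, 3, 5, 7, 8, 9]

Final merged array: [1, 3, 5, 7, 8, 9]
Total comparisons: 5

The merged array is [1, 3, 5, 7, 8, 9], requiring 5 comparisons. The merge step runs in O(n) time where n is the total number of elements.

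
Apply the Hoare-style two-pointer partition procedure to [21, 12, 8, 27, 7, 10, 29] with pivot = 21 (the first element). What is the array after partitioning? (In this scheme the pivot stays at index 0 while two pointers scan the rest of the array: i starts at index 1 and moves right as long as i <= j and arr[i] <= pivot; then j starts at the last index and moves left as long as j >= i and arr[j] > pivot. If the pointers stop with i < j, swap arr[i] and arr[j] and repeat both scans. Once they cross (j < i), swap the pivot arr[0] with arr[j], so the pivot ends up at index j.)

Hoare-style two-pointer partition with pivot = 21:

Initial array: [21, 12, 8, 27, 7, 10, 29]

Pointers start at i = 1, j = 6.
i stops at index 3 (arr[3]=27 > 21), j stops at index 5 (arr[5]=10 <= 21): swap arr[3] and arr[5], array becomes [21, 12, 8, 10, 7, 27, 29]
i ends at 5, j ends at 4: the pointers have crossed (j < i), so scanning stops.

Swap pivot arr[0] with arr[4] to place pivot at position 4: [7, 12, 8, 10, 21, 27, 29]
Pivot position: 4

After partitioning with pivot 21, the array becomes [7, 12, 8, 10, 21, 27, 29]. The pivot is placed at index 4. All elements to the left of the pivot are <= 21, and all elements to the right are > 21.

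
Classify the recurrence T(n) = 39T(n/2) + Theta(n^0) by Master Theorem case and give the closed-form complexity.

Master Theorem for T(n) = 39T(n/2) + O(n^0):

a = 39, b = 2, c = 0
log_b(a) = log_2(39) = 5.2854

Case 1: c = 0 < log_2(39) = 5.2854
T(n) = O(n^(log_2 39))

For T(n) = 39T(n/2) + O(n^0): log_2(39) = 5.2854. This is Case 1 of the Master Theorem (c < log_b(a), work dominated by leaves), giving O(n^(log_2 39)).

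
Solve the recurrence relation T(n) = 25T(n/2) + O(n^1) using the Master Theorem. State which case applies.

Master Theorem for T(n) = 25T(n/2) + O(n^1):

a = 25, b = 2, c = 1
log_b(a) = log_2(25) = 4.6439

Case 1: c = 1 < log_2(25) = 4.6439
T(n) = O(n^(log_2 25))

For T(n) = 25T(n/2) + O(n^1): log_2(25) = 4.6439. This is Case 1 of the Master Theorem (c < log_b(a), work dominated by leaves), giving O(n^(log_2 25)).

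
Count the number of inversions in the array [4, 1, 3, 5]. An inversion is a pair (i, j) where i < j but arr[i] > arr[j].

Finding inversions in [4, 1, 3, 5]:

(0, 1): arr[0]=4 > arr[1]=1
(0, 2): arr[0]=4 > arr[2]=3

Total inversions: 2

The array has 2 inversion(s): (0,1), (0,2). Each pair (i,j) satisfies i < j and arr[i] > arr[j].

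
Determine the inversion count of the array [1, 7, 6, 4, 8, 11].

Finding inversions in [1, 7, 6, 4, 8, 11]:

(1, 2): arr[1]=7 > arr[2]=6
(1, 3): arr[1]=7 > arr[3]=4
(2, 3): arr[2]=6 > arr[3]=4

Total inversions: 3

The array has 3 inversion(s): (1,2), (1,3), (2,3). Each pair (i,j) satisfies i < j and arr[i] > arr[j].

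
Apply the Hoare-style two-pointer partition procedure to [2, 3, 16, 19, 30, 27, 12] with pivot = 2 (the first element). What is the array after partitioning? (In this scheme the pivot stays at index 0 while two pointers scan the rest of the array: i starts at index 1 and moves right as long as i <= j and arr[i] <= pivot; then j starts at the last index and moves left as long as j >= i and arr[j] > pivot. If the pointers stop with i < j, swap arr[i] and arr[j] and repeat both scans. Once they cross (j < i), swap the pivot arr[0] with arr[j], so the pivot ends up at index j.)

Hoare-style two-pointer partition with pivot = 2:

Initial array: [2, 3, 16, 19, 30, 27, 12]

Pointers start at i = 1, j = 6.
i ends at 1, j ends at 0: the pointers have crossed (j < i), so scanning stops.

j = 0, so swapping arr[0] with arr[j] leaves the pivot at position 0: [2, 3, 16, 19, 30, 27, 12]
Pivot position: 0

After partitioning with pivot 2, the array becomes [2, 3, 16, 19, 30, 27, 12]. The pivot is placed at index 0. All elements to the left of the pivot are <= 2, and all elements to the right are > 2.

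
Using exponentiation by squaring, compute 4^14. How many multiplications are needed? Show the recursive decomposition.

Computing 4^14 by squaring (build up from 4^1; each line after the first costs one multiplication):

4^1 = 4
4^2 = (4^1)^2 = 4^2 = 16
4^3 = 4 * 4^2 = 4 * 16 = 64
4^6 = (4^3)^2 = 64^2 = 4096
4^7 = 4 * 4^6 = 4 * 4096 = 16384
4^14 = (4^7)^2 = 16384^2 = 268435456

Result: 268435456
Multiplications needed: 5 (5 lines after 4^1)

4^14 = 268435456. Using exponentiation by squaring, this requires 5 multiplications. The key idea: if the exponent is even, square the half-power; if odd, multiply by the base once.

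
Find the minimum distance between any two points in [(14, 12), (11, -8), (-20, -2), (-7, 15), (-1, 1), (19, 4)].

Computing all pairwise distances among 6 points:

d((14, 12), (11, -8)) = 20.2237
d((14, 12), (-20, -2)) = 36.7696
d((14, 12), (-7, 15)) = 21.2132
d((14, 12), (-1, 1)) = 18.6011
d((14, 12), (19, 4)) = 9.434 <-- minimum
d((11, -8), (-20, -2)) = 31.5753
d((11, -8), (-7, 15)) = 29.2062
d((11, -8), (-1, 1)) = 15.0
d((11, -8), (19, 4)) = 14.4222
d((-20, -2), (-7, 15)) = 21.4009
d((-20, -2), (-1, 1)) = 19.2354
d((-20, -2), (19, 4)) = 39.4588
d((-7, 15), (-1, 1)) = 15.2315
d((-7, 15), (19, 4)) = 28.2312
d((-1, 1), (19, 4)) = 20.2237

Closest pair: (14, 12) and (19, 4) with distance 9.434

The closest pair is (14, 12) and (19, 4) with Euclidean distance 9.434. For 6 points, brute-force pairwise comparison is shown above. For large n, the divide-and-conquer algorithm (sort by x, recurse on halves, check the dividing strip) achieves O(n log n).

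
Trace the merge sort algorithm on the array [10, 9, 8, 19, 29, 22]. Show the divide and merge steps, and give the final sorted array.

Merge sort trace:

Split: [10, 9, 8, 19, 29, 22] -> [10, 9, 8] and [19, 29, 22]
  Split: [10, 9, 8] -> [10] and [9, 8]
    Split: [9, 8] -> [9] and [8]
    Merge: [9] + [8] -> [8, 9]
  Merge: [10] + [8, 9] -> [8, 9, 10]
  Split: [19, 29, 22] -> [19] and [29, 22]
    Split: [29, 22] -> [29] and [22]
    Merge: [29] + [22] -> [22, 29]
  Merge: [19] + [22, 29] -> [19, 22, 29]
Merge: [8, 9, 10] + [19, 22, 29] -> [8, 9, 10, 19, 22, 29]

Final sorted array: [8, 9, 10, 19, 22, 29]

The merge sort proceeds by recursively splitting the array and merging sorted halves.
After all merges, the sorted array is [8, 9, 10, 19, 22, 29].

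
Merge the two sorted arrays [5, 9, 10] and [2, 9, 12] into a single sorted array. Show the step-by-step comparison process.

Merging process:

Compare 5 vs 2: take 2 from right. Merged: [2]
Compare 5 vs 9: take 5 from left. Merged: [2, 5]
Compare 9 vs 9: take 9 from left. Merged: [2, 5, 9]
Compare 10 vs 9: take 9 from right. Merged: [2, 5, 9, 9]
Compare 10 vs 12: take 10 from left. Merged: [2, 5, 9, 9, 10]
Append remaining from right: [12]. Merged: [2, 5, 9, 9, 10, 12]

Final merged array: [2, 5, 9, 9, 10, 12]
Total comparisons: 5

The merged array is [2, 5, 9, 9, 10, 12], requiring 5 comparisons. The merge step runs in O(n) time where n is the total number of elements.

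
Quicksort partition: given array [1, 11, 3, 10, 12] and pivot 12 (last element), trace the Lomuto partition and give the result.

Lomuto partition with pivot = 12:

Initial array: [1, 11, 3, 10, 12]

arr[0]=1 <= 12: swap with position 0, array becomes [1, 11, 3, 10, 12]
arr[1]=11 <= 12: swap with position 1, array becomes [1, 11, 3, 10, 12]
arr[2]=3 <= 12: swap with position 2, array becomes [1, 11, 3, 10, 12]
arr[3]=10 <= 12: swap with position 3, array becomes [1, 11, 3, 10, 12]

Place pivot at position 4: [1, 11, 3, 10, 12]
Pivot position: 4

After partitioning with pivot 12, the array becomes [1, 11, 3, 10, 12]. The pivot is placed at index 4. All elements to the left of the pivot are <= 12, and all elements to the right are > 12.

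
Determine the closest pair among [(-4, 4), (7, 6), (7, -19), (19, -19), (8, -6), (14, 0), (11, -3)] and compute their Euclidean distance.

Computing all pairwise distances among 7 points:

d((-4, 4), (7, 6)) = 11.1803
d((-4, 4), (7, -19)) = 25.4951
d((-4, 4), (19, -19)) = 32.5269
d((-4, 4), (8, -6)) = 15.6205
d((-4, 4), (14, 0)) = 18.4391
d((-4, 4), (11, -3)) = 16.5529
d((7, 6), (7, -19)) = 25.0
d((7, 6), (19, -19)) = 27.7308
d((7, 6), (8, -6)) = 12.0416
d((7, 6), (14, 0)) = 9.2195
d((7, 6), (11, -3)) = 9.8489
d((7, -19), (19, -19)) = 12.0
d((7, -19), (8, -6)) = 13.0384
d((7, -19), (14, 0)) = 20.2485
d((7, -19), (11, -3)) = 16.4924
d((19, -19), (8, -6)) = 17.0294
d((19, -19), (14, 0)) = 19.6469
d((19, -19), (11, -3)) = 17.8885
d((8, -6), (14, 0)) = 8.4853
d((8, -6), (11, -3)) = 4.2426 <-- minimum
d((14, 0), (11, -3)) = 4.2426 <-- minimum

Minimum distance: 4.2426 (tie among 2 pairs: (8, -6) and (11, -3); (14, 0) and (11, -3))

The minimum Euclidean distance is 4.2426. There is a tie: 2 pairs achieve this minimum — (8, -6) and (11, -3); (14, 0) and (11, -3). Any of these is a valid closest pair. For 7 points, brute-force pairwise comparison is shown above. For large n, the divide-and-conquer algorithm (sort by x, recurse on halves, check the dividing strip) achieves O(n log n).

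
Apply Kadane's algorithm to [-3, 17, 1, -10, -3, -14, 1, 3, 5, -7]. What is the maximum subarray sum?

Using Kadane's algorithm on [-3, 17, 1, -10, -3, -14, 1, 3, 5, -7]:

Scanning through the array:
Position 1 (value 17): max_ending_here = 17, max_so_far = 17
Position 2 (value 1): max_ending_here = 18, max_so_far = 18
Position 3 (value -10): max_ending_here = 8, max_so_far = 18
Position 4 (value -3): max_ending_here = 5, max_so_far = 18
Position 5 (value -14): max_ending_here = -9, max_so_far = 18
Position 6 (value 1): max_ending_here = 1, max_so_far = 18
Position 7 (value 3): max_ending_here = 4, max_so_far = 18
Position 8 (value 5): max_ending_here = 9, max_so_far = 18
Position 9 (value -7): max_ending_here = 2, max_so_far = 18

Maximum subarray: [17, 1]
Maximum sum: 18

The maximum subarray is [17, 1] with sum 18. This subarray runs from index 1 to index 2.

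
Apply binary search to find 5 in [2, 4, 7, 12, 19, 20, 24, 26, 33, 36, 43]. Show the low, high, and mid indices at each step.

Binary search for 5 in [2, 4, 7, 12, 19, 20, 24, 26, 33, 36, 43]:

lo=0, hi=10, mid=5, arr[mid]=20 -> 20 > 5, search left half
lo=0, hi=4, mid=2, arr[mid]=7 -> 7 > 5, search left half
lo=0, hi=1, mid=0, arr[mid]=2 -> 2 < 5, search right half
lo=1, hi=1, mid=1, arr[mid]=4 -> 4 < 5, search right half
lo=2 > hi=1, target 5 not found

Binary search determines that 5 is not in the array after 4 comparisons. The search space was exhausted without finding the target.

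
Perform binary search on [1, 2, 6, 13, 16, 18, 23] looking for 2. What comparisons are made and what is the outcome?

Binary search for 2 in [1, 2, 6, 13, 16, 18, 23]:

lo=0, hi=6, mid=3, arr[mid]=13 -> 13 > 2, search left half
lo=0, hi=2, mid=1, arr[mid]=2 -> Found target at index 1!

Binary search finds 2 at index 1 after 2 comparisons. The search repeatedly halves the search space by comparing with the middle element.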